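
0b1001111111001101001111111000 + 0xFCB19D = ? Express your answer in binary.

0xFCB19D = 0b111111001011000110011101 in binary.
Add column by column in base 2, right to left:
  0+1 = 1
  0+0 = 0
  0+1 = 1
  1+1 = 0 carry 1
  1+1+1 = 1 carry 1
  1+0+1 = 0 carry 1
  1+0+1 = 0 carry 1
  1+1+1 = 1 carry 1
  1+1+1 = 1 carry 1
  1+0+1 = 0 carry 1
  0+0+1 = 1
  0+0 = 0
  1+1 = 0 carry 1
  0+1+1 = 0 carry 1
  1+0+1 = 0 carry 1
  1+1+1 = 1 carry 1
  0+0+1 = 1
  0+0 = 0
  1+1 = 0 carry 1
  1+1+1 = 1 carry 1
  1+1+1 = 1 carry 1
  1+1+1 = 1 carry 1
  1+1+1 = 1 carry 1
  1+1+1 = 1 carry 1
  1+0+1 = 0 carry 1
  0+0+1 = 1
  0+0 = 0
  1+0 = 1

0b1010111110011000010110010101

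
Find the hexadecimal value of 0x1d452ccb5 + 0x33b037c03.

0x50f5648b8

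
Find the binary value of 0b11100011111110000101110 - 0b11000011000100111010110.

Subtract column by column in base 2:
  0-0 → 0
  1-1 → 0
  1-1 → 0
  1-0 → 1
  0-1 → 1 (borrow)
  1-0-1 → 0
  0-1 → 1 (borrow)
  0-1-1 → 0 (borrow)
  0-1-1 → 0 (borrow)
  0-0-1 → 1 (borrow)
  1-0-1 → 0
  1-1 → 0
  1-0 → 1
  1-0 → 1
  1-0 → 1
  1-1 → 0
  1-1 → 0
  0-0 → 0
  0-0 → 0
  0-0 → 0
  1-0 → 1
  1-1 → 0
  1-1 → 0

0b100000111001001011000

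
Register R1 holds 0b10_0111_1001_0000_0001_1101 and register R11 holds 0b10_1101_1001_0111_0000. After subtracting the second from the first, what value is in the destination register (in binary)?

0b1001001011011010101101

Subtract column by column in base 2:
  1-0 → 1
  0-0 → 0
  1-0 → 1
  1-0 → 1
  1-1 → 0
  0-1 → 1 (borrow)
  0-1-1 → 0 (borrow)
  0-0-1 → 1 (borrow)
  0-1-1 → 0 (borrow)
  0-0-1 → 1 (borrow)
  0-0-1 → 1 (borrow)
  0-1-1 → 0 (borrow)
  1-1-1 → 1 (borrow)
  0-0-1 → 1 (borrow)
  0-1-1 → 0 (borrow)
  1-1-1 → 1 (borrow)
  1-0-1 → 0
  1-1 → 0
  1-0 → 1
  0-0 → 0
  0-0 → 0
  1-0 → 1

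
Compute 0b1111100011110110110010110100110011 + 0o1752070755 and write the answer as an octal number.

0o176340717440

0b1111100011110110110010110100110011 = 0o174366626463 in octal.
Add column by column in base 8, right to left:
  3+5 = 0 carry 1
  6+5+1 = 4 carry 1
  4+7+1 = 4 carry 1
  6+0+1 = 7
  2+7 = 1 carry 1
  6+0+1 = 7
  6+2 = 0 carry 1
  6+5+1 = 4 carry 1
  3+7+1 = 3 carry 1
  4+1+1 = 6
  7+0 = 7
  1+0 = 1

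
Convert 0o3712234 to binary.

0b11111001010010011100

Each octal digit is 3 bits: 3=011 7=111 1=001 2=010 2=010 3=011 4=100.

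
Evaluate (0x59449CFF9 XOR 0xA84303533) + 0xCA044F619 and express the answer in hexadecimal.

First 0x59449CFF9 XOR 0xA84303533 = 0xF1079FACA.
Add column by column in base 16, right to left:
  A+9 = 3 carry 1
  C+1+1 = E
  A+6 = 0 carry 1
  F+F+1 = F carry 1
  9+4+1 = E
  7+4 = B
  0+0 = 0
  1+A = B
  F+C = B carry 1
  final carry 1

0x1BB0BEF0E3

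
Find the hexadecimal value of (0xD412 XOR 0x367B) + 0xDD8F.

0x1BFF8

First 0xD412 XOR 0x367B = 0xE269.
Add column by column in base 16, right to left:
  9+F = 8 carry 1
  6+8+1 = F
  2+D = F
  E+D = B carry 1
  final carry 1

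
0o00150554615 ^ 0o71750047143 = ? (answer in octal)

XOR each oct digit independently (no carries):
  0^7=7, 0^1=1, 1^7=6, 5^5=0, 0^0=0, 5^0=5, 5^4=1, 4^7=3, 6^1=7, 1^4=5, 5^3=6

0o71600513756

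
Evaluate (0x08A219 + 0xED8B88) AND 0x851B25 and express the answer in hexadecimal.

0x840921

Add column by column in base 16, right to left:
  9+8 = 1 carry 1
  1+8+1 = A
  2+B = D
  A+8 = 2 carry 1
  8+D+1 = 6 carry 1
  0+E+1 = F
Sum = 0xF62DA1; now AND with 0x851B25:
  F&8=8, 6&5=4, 2&1=0, D&B=9, A&2=2, 1&5=1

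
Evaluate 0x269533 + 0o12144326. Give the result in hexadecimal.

0o12144326 = 0x28C8D6 in hexadecimal.
Add column by column in base 16, right to left:
  3+6 = 9
  3+D = 0 carry 1
  5+8+1 = E
  9+C = 5 carry 1
  6+8+1 = F
  2+2 = 4

0x4F5E09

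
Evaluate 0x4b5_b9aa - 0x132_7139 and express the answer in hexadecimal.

Subtract column by column in base 16:
  a-9 → 1
  a-3 → 7
  9-1 → 8
  b-7 → 4
  5-2 → 3
  b-3 → 8
  4-1 → 3

0x3834871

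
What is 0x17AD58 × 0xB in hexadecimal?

0x10472C8

Multiply each base-16 digit by 11, carrying:
  8×11 = 88 → write 8 carry 5
  5×11+5 = 60 → write C carry 3
  D×11+3 = 146 → write 2 carry 9
  A×11+9 = 119 → write 7 carry 7
  7×11+7 = 84 → write 4 carry 5
  1×11+5 = 16 → write 0 carry 1
  remaining carry: 1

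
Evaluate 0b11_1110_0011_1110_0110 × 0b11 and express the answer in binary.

0b10111010101110110010

Multiply each base-2 digit by 3, carrying:
  0×3 = 0 → write 0
  1×3 = 3 → write 1 carry 1
  1×3+1 = 4 → write 0 carry 2
  0×3+2 = 2 → write 0 carry 1
  0×3+1 = 1 → write 1
  1×3 = 3 → write 1 carry 1
  1×3+1 = 4 → write 0 carry 2
  1×3+2 = 5 → write 1 carry 2
  1×3+2 = 5 → write 1 carry 2
  1×3+2 = 5 → write 1 carry 2
  0×3+2 = 2 → write 0 carry 1
  0×3+1 = 1 → write 1
  0×3 = 0 → write 0
  1×3 = 3 → write 1 carry 1
  1×3+1 = 4 → write 0 carry 2
  1×3+2 = 5 → write 1 carry 2
  1×3+2 = 5 → write 1 carry 2
  1×3+2 = 5 → write 1 carry 2
  remaining carry: 10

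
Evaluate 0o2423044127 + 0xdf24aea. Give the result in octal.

0xdf24aea = 0o1574445352 in octal.
Add column by column in base 8, right to left:
  7+2 = 1 carry 1
  2+5+1 = 0 carry 1
  1+3+1 = 5
  4+5 = 1 carry 1
  4+4+1 = 1 carry 1
  0+4+1 = 5
  3+4 = 7
  2+7 = 1 carry 1
  4+5+1 = 2 carry 1
  2+1+1 = 4

0o4217511501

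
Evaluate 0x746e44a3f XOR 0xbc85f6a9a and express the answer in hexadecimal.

XOR each hex digit independently (no carries):
  7^b=c, 4^c=8, 6^8=e, e^5=b, 4^f=b, 4^6=2, a^a=0, 3^9=a, f^a=5

0xc8ebb20a5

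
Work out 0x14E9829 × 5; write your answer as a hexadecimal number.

0x688F8CD

Multiply each base-16 digit by 5, carrying:
  9×5 = 45 → write D carry 2
  2×5+2 = 12 → write C
  8×5 = 40 → write 8 carry 2
  9×5+2 = 47 → write F carry 2
  E×5+2 = 72 → write 8 carry 4
  4×5+4 = 24 → write 8 carry 1
  1×5+1 = 6 → write 6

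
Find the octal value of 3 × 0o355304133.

Multiply each base-8 digit by 3, carrying:
  3×3 = 9 → write 1 carry 1
  3×3+1 = 10 → write 2 carry 1
  1×3+1 = 4 → write 4
  4×3 = 12 → write 4 carry 1
  0×3+1 = 1 → write 1
  3×3 = 9 → write 1 carry 1
  5×3+1 = 16 → write 0 carry 2
  5×3+2 = 17 → write 1 carry 2
  3×3+2 = 11 → write 3 carry 1
  remaining carry: 1

0o1310114421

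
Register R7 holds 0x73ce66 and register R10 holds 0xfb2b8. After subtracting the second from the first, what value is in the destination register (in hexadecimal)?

0x641bae

Subtract column by column in base 16:
  6-8 → e (borrow)
  6-b-1 → a (borrow)
  e-2-1 → b
  c-b → 1
  3-f → 4 (borrow)
  7-0-1 → 6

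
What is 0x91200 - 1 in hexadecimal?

The trailing 2 digits are 0, so subtracting 1 borrows through: they become F and the next digit up decrements.

0x911FF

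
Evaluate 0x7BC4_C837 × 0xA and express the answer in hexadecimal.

0x4D5AFD226

Multiply each base-16 digit by 10, carrying:
  7×10 = 70 → write 6 carry 4
  3×10+4 = 34 → write 2 carry 2
  8×10+2 = 82 → write 2 carry 5
  C×10+5 = 125 → write D carry 7
  4×10+7 = 47 → write F carry 2
  C×10+2 = 122 → write A carry 7
  B×10+7 = 117 → write 5 carry 7
  7×10+7 = 77 → write D carry 4
  remaining carry: 4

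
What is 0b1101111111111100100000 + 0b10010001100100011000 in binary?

Add column by column in base 2, right to left:
  0+0 = 0
  0+0 = 0
  0+0 = 0
  0+1 = 1
  0+1 = 1
  1+0 = 1
  0+0 = 0
  0+0 = 0
  1+1 = 0 carry 1
  1+0+1 = 0 carry 1
  1+0+1 = 0 carry 1
  1+1+1 = 1 carry 1
  1+1+1 = 1 carry 1
  1+0+1 = 0 carry 1
  1+0+1 = 0 carry 1
  1+0+1 = 0 carry 1
  1+1+1 = 1 carry 1
  1+0+1 = 0 carry 1
  1+0+1 = 0 carry 1
  0+1+1 = 0 carry 1
  1+0+1 = 0 carry 1
  1+0+1 = 0 carry 1
  final carry 1

0b10000010001100000111000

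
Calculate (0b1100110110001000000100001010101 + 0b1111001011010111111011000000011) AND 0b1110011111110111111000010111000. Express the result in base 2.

0b1100000001010111111000000011000

Add column by column in base 2, right to left:
  1+1 = 0 carry 1
  0+1+1 = 0 carry 1
  1+0+1 = 0 carry 1
  0+0+1 = 1
  1+0 = 1
  0+0 = 0
  1+0 = 1
  0+0 = 0
  0+0 = 0
  0+1 = 1
  0+1 = 1
  1+0 = 1
  0+1 = 1
  0+1 = 1
  0+1 = 1
  0+1 = 1
  0+1 = 1
  0+1 = 1
  1+0 = 1
  0+1 = 1
  0+0 = 0
  0+1 = 1
  1+1 = 0 carry 1
  1+0+1 = 0 carry 1
  0+1+1 = 0 carry 1
  1+0+1 = 0 carry 1
  1+0+1 = 0 carry 1
  0+1+1 = 0 carry 1
  0+1+1 = 0 carry 1
  1+1+1 = 1 carry 1
  1+1+1 = 1 carry 1
  final carry 1
Sum = 0b11100000001011111111111001011000; now AND with 0b1110011111110111111000010111000:
  11100000001011111111111001011000
& 01110011111110111111000010111000
= 01100000001010111111000000011000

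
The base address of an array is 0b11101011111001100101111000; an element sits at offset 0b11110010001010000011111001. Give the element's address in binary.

Add column by column in base 2, right to left:
  0+1 = 1
  0+0 = 0
  0+0 = 0
  1+1 = 0 carry 1
  1+1+1 = 1 carry 1
  1+1+1 = 1 carry 1
  1+1+1 = 1 carry 1
  0+1+1 = 0 carry 1
  1+0+1 = 0 carry 1
  0+0+1 = 1
  0+0 = 0
  1+0 = 1
  1+0 = 1
  0+1 = 1
  0+0 = 0
  1+1 = 0 carry 1
  1+0+1 = 0 carry 1
  1+0+1 = 0 carry 1
  1+0+1 = 0 carry 1
  1+1+1 = 1 carry 1
  0+0+1 = 1
  1+0 = 1
  0+1 = 1
  1+1 = 0 carry 1
  1+1+1 = 1 carry 1
  1+1+1 = 1 carry 1
  final carry 1

0b111011110000011101001110001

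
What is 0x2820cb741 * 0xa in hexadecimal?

0x19147f288a

Multiply each base-16 digit by 10, carrying:
  1×10 = 10 → write a
  4×10 = 40 → write 8 carry 2
  7×10+2 = 72 → write 8 carry 4
  b×10+4 = 114 → write 2 carry 7
  c×10+7 = 127 → write f carry 7
  0×10+7 = 7 → write 7
  2×10 = 20 → write 4 carry 1
  8×10+1 = 81 → write 1 carry 5
  2×10+5 = 25 → write 9 carry 1
  remaining carry: 1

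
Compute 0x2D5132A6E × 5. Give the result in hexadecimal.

0xE295FD426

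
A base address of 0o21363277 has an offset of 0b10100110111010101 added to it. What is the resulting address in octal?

0b10100110111010101 = 0o246725 in octal.
Add column by column in base 8, right to left:
  7+5 = 4 carry 1
  7+2+1 = 2 carry 1
  2+7+1 = 2 carry 1
  3+6+1 = 2 carry 1
  6+4+1 = 3 carry 1
  3+2+1 = 6
  1+0 = 1
  2+0 = 2

0o21632224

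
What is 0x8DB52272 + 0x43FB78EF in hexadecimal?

0xD1B09B61

Add column by column in base 16, right to left:
  2+F = 1 carry 1
  7+E+1 = 6 carry 1
  2+8+1 = B
  2+7 = 9
  5+B = 0 carry 1
  B+F+1 = B carry 1
  D+3+1 = 1 carry 1
  8+4+1 = D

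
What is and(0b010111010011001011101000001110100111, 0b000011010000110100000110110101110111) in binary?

AND bit by bit (1 only where both bits are 1):
  010111010011001011101000001110100111
& 000011010000110100000110110101110111
= 000011010000000000000000000100100111

0b000011010000000000000000000100100111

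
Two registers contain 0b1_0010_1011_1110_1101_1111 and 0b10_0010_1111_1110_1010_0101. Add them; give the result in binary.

Add column by column in base 2, right to left:
  1+1 = 0 carry 1
  1+0+1 = 0 carry 1
  1+1+1 = 1 carry 1
  1+0+1 = 0 carry 1
  1+0+1 = 0 carry 1
  0+1+1 = 0 carry 1
  1+0+1 = 0 carry 1
  1+1+1 = 1 carry 1
  0+0+1 = 1
  1+1 = 0 carry 1
  1+1+1 = 1 carry 1
  1+1+1 = 1 carry 1
  1+1+1 = 1 carry 1
  1+1+1 = 1 carry 1
  0+1+1 = 0 carry 1
  1+1+1 = 1 carry 1
  0+0+1 = 1
  1+1 = 0 carry 1
  0+0+1 = 1
  0+0 = 0
  1+0 = 1
  0+1 = 1

0b1101011011110110000100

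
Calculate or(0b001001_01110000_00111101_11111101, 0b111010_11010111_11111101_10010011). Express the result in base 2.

OR bit by bit (1 where either bit is 1):
  001001011100000011110111111101
| 111010110101111111110110010011
= 111011111101111111110111111111

0b111011111101111111110111111111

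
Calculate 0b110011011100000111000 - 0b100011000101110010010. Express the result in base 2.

0b10000010110010100110

Subtract column by column in base 2:
  0-0 → 0
  0-1 → 1 (borrow)
  0-0-1 → 1 (borrow)
  1-0-1 → 0
  1-1 → 0
  1-0 → 1
  0-0 → 0
  0-1 → 1 (borrow)
  0-1-1 → 0 (borrow)
  0-1-1 → 0 (borrow)
  0-0-1 → 1 (borrow)
  1-1-1 → 1 (borrow)
  1-0-1 → 0
  1-0 → 1
  0-0 → 0
  1-1 → 0
  1-1 → 0
  0-0 → 0
  0-0 → 0
  1-0 → 1
  1-1 → 0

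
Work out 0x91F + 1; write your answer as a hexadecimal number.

The trailing 1 digit is F (max in base 16), so adding 1 cascades: they roll to 0 and the next digit up increments.

0x920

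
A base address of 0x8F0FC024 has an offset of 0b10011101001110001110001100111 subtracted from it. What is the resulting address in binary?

0x8F0FC024 = 0b10001111000011111100000000100100 in binary.
Subtract column by column in base 2:
  0-1 → 1 (borrow)
  0-1-1 → 0 (borrow)
  1-1-1 → 1 (borrow)
  0-0-1 → 1 (borrow)
  0-0-1 → 1 (borrow)
  1-1-1 → 1 (borrow)
  0-1-1 → 0 (borrow)
  0-0-1 → 1 (borrow)
  0-0-1 → 1 (borrow)
  0-0-1 → 1 (borrow)
  0-1-1 → 0 (borrow)
  0-1-1 → 0 (borrow)
  0-1-1 → 0 (borrow)
  0-0-1 → 1 (borrow)
  1-0-1 → 0
  1-0 → 1
  1-1 → 0
  1-1 → 0
  1-1 → 0
  1-0 → 1
  0-0 → 0
  0-1 → 1 (borrow)
  0-0-1 → 1 (borrow)
  0-1-1 → 0 (borrow)
  1-1-1 → 1 (borrow)
  1-1-1 → 1 (borrow)
  1-0-1 → 0
  1-0 → 1
  0-1 → 1 (borrow)
  0-0-1 → 1 (borrow)
  0-0-1 → 1 (borrow)
  1-0-1 → 0

0b1111011011010001010001110111101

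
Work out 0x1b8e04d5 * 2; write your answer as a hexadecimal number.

0x371c09aa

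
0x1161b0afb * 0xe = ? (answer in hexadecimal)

0xf357a99ba

Multiply each base-16 digit by 14, carrying:
  b×14 = 154 → write a carry 9
  f×14+9 = 219 → write b carry 13
  a×14+13 = 153 → write 9 carry 9
  0×14+9 = 9 → write 9
  b×14 = 154 → write a carry 9
  1×14+9 = 23 → write 7 carry 1
  6×14+1 = 85 → write 5 carry 5
  1×14+5 = 19 → write 3 carry 1
  1×14+1 = 15 → write f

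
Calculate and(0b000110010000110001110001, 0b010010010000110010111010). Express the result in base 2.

AND bit by bit (1 only where both bits are 1):
  000110010000110001110001
& 010010010000110010111010
= 000010010000110000110000

0b000010010000110000110000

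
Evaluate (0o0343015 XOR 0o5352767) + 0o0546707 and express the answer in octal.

First 0o0343015 XOR 0o5352767 = 0o5011772.
Add column by column in base 8, right to left:
  2+7 = 1 carry 1
  7+0+1 = 0 carry 1
  7+7+1 = 7 carry 1
  1+6+1 = 0 carry 1
  1+4+1 = 6
  0+5 = 5
  5+0 = 5

0o5560701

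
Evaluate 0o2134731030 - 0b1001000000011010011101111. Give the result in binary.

0o2134731030 = 0b10001011100111011001000011000 in binary.
Subtract column by column in base 2:
  0-1 → 1 (borrow)
  0-1-1 → 0 (borrow)
  0-1-1 → 0 (borrow)
  1-1-1 → 1 (borrow)
  1-0-1 → 0
  0-1 → 1 (borrow)
  0-1-1 → 0 (borrow)
  0-1-1 → 0 (borrow)
  0-0-1 → 1 (borrow)
  1-0-1 → 0
  0-1 → 1 (borrow)
  0-0-1 → 1 (borrow)
  1-1-1 → 1 (borrow)
  1-1-1 → 1 (borrow)
  0-0-1 → 1 (borrow)
  1-0-1 → 0
  1-0 → 1
  1-0 → 1
  0-0 → 0
  0-0 → 0
  1-0 → 1
  1-1 → 0
  1-0 → 1
  0-0 → 0
  1-1 → 0
  0-0 → 0
  0-0 → 0
  0-0 → 0
  1-0 → 1

0b10000010100110111110100101001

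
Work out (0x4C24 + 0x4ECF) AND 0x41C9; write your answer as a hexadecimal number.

0xC1

Add column by column in base 16, right to left:
  4+F = 3 carry 1
  2+C+1 = F
  C+E = A carry 1
  4+4+1 = 9
Sum = 0x9AF3; now AND with 0x41C9:
  9&4=0, A&1=0, F&C=C, 3&9=1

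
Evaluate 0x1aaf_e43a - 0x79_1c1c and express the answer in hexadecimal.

0x1a36c81e

Subtract column by column in base 16:
  a-c → e (borrow)
  3-1-1 → 1
  4-c → 8 (borrow)
  e-1-1 → c
  f-9 → 6
  a-7 → 3
  a-0 → a
  1-0 → 1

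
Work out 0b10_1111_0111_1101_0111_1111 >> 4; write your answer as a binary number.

Right shift by 4: drop the 4 least-significant bits.

0b101111011111010111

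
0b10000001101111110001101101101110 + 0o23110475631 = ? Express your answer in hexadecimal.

0x11AE19707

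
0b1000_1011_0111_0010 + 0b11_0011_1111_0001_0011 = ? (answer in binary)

0b111100101010000101

Add column by column in base 2, right to left:
  0+1 = 1
  1+1 = 0 carry 1
  0+0+1 = 1
  0+0 = 0
  1+1 = 0 carry 1
  1+0+1 = 0 carry 1
  1+0+1 = 0 carry 1
  0+0+1 = 1
  1+1 = 0 carry 1
  1+1+1 = 1 carry 1
  0+1+1 = 0 carry 1
  1+1+1 = 1 carry 1
  0+1+1 = 0 carry 1
  0+1+1 = 0 carry 1
  0+0+1 = 1
  1+0 = 1
  0+1 = 1
  0+1 = 1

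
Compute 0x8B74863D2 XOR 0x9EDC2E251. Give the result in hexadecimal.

0x15A8A8183

XOR each hex digit independently (no carries):
  8^9=1, B^E=5, 7^D=A, 4^C=8, 8^2=A, 6^E=8, 3^2=1, D^5=8, 2^1=3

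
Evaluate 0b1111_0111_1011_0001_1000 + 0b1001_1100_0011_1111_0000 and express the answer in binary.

0b110010011111100001000

Add column by column in base 2, right to left:
  0+0 = 0
  0+0 = 0
  0+0 = 0
  1+0 = 1
  1+1 = 0 carry 1
  0+1+1 = 0 carry 1
  0+1+1 = 0 carry 1
  0+1+1 = 0 carry 1
  1+1+1 = 1 carry 1
  1+1+1 = 1 carry 1
  0+0+1 = 1
  1+0 = 1
  1+0 = 1
  1+0 = 1
  1+1 = 0 carry 1
  0+1+1 = 0 carry 1
  1+1+1 = 1 carry 1
  1+0+1 = 0 carry 1
  1+0+1 = 0 carry 1
  1+1+1 = 1 carry 1
  final carry 1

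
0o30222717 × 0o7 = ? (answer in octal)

Multiply each base-8 digit by 7, carrying:
  7×7 = 49 → write 1 carry 6
  1×7+6 = 13 → write 5 carry 1
  7×7+1 = 50 → write 2 carry 6
  2×7+6 = 20 → write 4 carry 2
  2×7+2 = 16 → write 0 carry 2
  2×7+2 = 16 → write 0 carry 2
  0×7+2 = 2 → write 2
  3×7 = 21 → write 5 carry 2
  remaining carry: 2

0o252004251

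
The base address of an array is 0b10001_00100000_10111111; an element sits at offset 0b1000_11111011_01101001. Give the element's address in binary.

Add column by column in base 2, right to left:
  1+1 = 0 carry 1
  1+0+1 = 0 carry 1
  1+0+1 = 0 carry 1
  1+1+1 = 1 carry 1
  1+0+1 = 0 carry 1
  1+1+1 = 1 carry 1
  0+1+1 = 0 carry 1
  1+0+1 = 0 carry 1
  0+1+1 = 0 carry 1
  0+1+1 = 0 carry 1
  0+0+1 = 1
  0+1 = 1
  0+1 = 1
  1+1 = 0 carry 1
  0+1+1 = 0 carry 1
  0+1+1 = 0 carry 1
  1+0+1 = 0 carry 1
  0+0+1 = 1
  0+0 = 0
  0+1 = 1
  1+0 = 1

0b110100001110000101000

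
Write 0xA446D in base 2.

0b10100100010001101101

Expand each hex digit to 4 bits: A=1010 4=0100 4=0100 6=0110 D=1101.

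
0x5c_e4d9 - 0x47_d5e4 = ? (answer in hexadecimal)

0x150ef5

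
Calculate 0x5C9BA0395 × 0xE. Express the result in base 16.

0x51082C3226

Multiply each base-16 digit by 14, carrying:
  5×14 = 70 → write 6 carry 4
  9×14+4 = 130 → write 2 carry 8
  3×14+8 = 50 → write 2 carry 3
  0×14+3 = 3 → write 3
  A×14 = 140 → write C carry 8
  B×14+8 = 162 → write 2 carry 10
  9×14+10 = 136 → write 8 carry 8
  C×14+8 = 176 → write 0 carry 11
  5×14+11 = 81 → write 1 carry 5
  remaining carry: 5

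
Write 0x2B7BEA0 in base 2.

0b10101101111011111010100000

Expand each hex digit to 4 bits: 2=0010 B=1011 7=0111 B=1011 E=1110 A=1010 0=0000.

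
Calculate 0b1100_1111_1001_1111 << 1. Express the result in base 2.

Left shift by 1: append 1 zero bit.

0b11001111100111110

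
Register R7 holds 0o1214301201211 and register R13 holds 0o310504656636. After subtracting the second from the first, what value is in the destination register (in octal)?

0o703574322353

Subtract column by column in base 8:
  1-6 → 3 (borrow)
  1-3-1 → 5 (borrow)
  2-6-1 → 3 (borrow)
  1-6-1 → 2 (borrow)
  0-5-1 → 2 (borrow)
  2-6-1 → 3 (borrow)
  1-4-1 → 4 (borrow)
  0-0-1 → 7 (borrow)
  3-5-1 → 5 (borrow)
  4-0-1 → 3
  1-1 → 0
  2-3 → 7 (borrow)
  1-0-1 → 0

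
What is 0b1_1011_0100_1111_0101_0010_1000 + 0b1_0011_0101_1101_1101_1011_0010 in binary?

0b10111010101101001011011010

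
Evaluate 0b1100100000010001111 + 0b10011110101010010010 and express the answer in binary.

0b100000010101100100001

Add column by column in base 2, right to left:
  1+0 = 1
  1+1 = 0 carry 1
  1+0+1 = 0 carry 1
  1+0+1 = 0 carry 1
  0+1+1 = 0 carry 1
  0+0+1 = 1
  0+0 = 0
  1+1 = 0 carry 1
  0+0+1 = 1
  0+1 = 1
  0+0 = 0
  0+1 = 1
  0+0 = 0
  0+1 = 1
  1+1 = 0 carry 1
  0+1+1 = 0 carry 1
  0+1+1 = 0 carry 1
  1+0+1 = 0 carry 1
  1+0+1 = 0 carry 1
  0+1+1 = 0 carry 1
  final carry 1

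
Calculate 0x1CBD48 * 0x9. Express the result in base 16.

Multiply each base-16 digit by 9, carrying:
  8×9 = 72 → write 8 carry 4
  4×9+4 = 40 → write 8 carry 2
  D×9+2 = 119 → write 7 carry 7
  B×9+7 = 106 → write A carry 6
  C×9+6 = 114 → write 2 carry 7
  1×9+7 = 16 → write 0 carry 1
  remaining carry: 1

0x102A788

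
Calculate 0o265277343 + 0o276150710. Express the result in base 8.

Add column by column in base 8, right to left:
  3+0 = 3
  4+1 = 5
  3+7 = 2 carry 1
  7+0+1 = 0 carry 1
  7+5+1 = 5 carry 1
  2+1+1 = 4
  5+6 = 3 carry 1
  6+7+1 = 6 carry 1
  2+2+1 = 5

0o563450253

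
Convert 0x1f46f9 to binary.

0b111110100011011111001

Expand each hex digit to 4 bits: 1=0001 f=1111 4=0100 6=0110 f=1111 9=1001.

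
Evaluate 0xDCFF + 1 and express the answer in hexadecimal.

0xDD00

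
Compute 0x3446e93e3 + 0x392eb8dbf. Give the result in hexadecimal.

0x6d75a21a2

Add column by column in base 16, right to left:
  3+f = 2 carry 1
  e+b+1 = a carry 1
  3+d+1 = 1 carry 1
  9+8+1 = 2 carry 1
  e+b+1 = a carry 1
  6+e+1 = 5 carry 1
  4+2+1 = 7
  4+9 = d
  3+3 = 6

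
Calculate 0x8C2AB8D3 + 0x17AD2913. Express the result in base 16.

0xA3D7E1E6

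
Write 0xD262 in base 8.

Expand each hex digit to 4 bits: D=1101 2=0010 6=0110 2=0010.
Group the bits in threes: 001 101 001 001 100 010 → 151142.

0o151142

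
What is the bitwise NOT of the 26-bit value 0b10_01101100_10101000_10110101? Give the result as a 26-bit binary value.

0b01100100110101011101001010

Invert each bit: 10011011001010100010110101 → 01100100110101011101001010.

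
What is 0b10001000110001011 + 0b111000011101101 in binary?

0b11000001001111000

Add column by column in base 2, right to left:
  1+1 = 0 carry 1
  1+0+1 = 0 carry 1
  0+1+1 = 0 carry 1
  1+1+1 = 1 carry 1
  0+0+1 = 1
  0+1 = 1
  0+1 = 1
  1+1 = 0 carry 1
  1+0+1 = 0 carry 1
  0+0+1 = 1
  0+0 = 0
  0+0 = 0
  1+1 = 0 carry 1
  0+1+1 = 0 carry 1
  0+1+1 = 0 carry 1
  0+0+1 = 1
  1+0 = 1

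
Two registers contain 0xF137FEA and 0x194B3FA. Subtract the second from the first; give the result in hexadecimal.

0xD7ECBF0

Subtract column by column in base 16:
  A-A → 0
  E-F → F (borrow)
  F-3-1 → B
  7-B → C (borrow)
  3-4-1 → E (borrow)
  1-9-1 → 7 (borrow)
  F-1-1 → D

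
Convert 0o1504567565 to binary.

0b1101000100101110111101110101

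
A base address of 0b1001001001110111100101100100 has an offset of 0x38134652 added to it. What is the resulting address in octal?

0b1001001001110111100101100100 = 0o1111674544 in octal.
0x38134652 = 0o7004643122 in octal.
Add column by column in base 8, right to left:
  4+2 = 6
  4+2 = 6
  5+1 = 6
  4+3 = 7
  7+4 = 3 carry 1
  6+6+1 = 5 carry 1
  1+4+1 = 6
  1+0 = 1
  1+0 = 1
  1+7 = 0 carry 1
  final carry 1

0o10116537666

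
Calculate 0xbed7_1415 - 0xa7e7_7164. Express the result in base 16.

0x16efa2b1

Subtract column by column in base 16:
  5-4 → 1
  1-6 → b (borrow)
  4-1-1 → 2
  1-7 → a (borrow)
  7-7-1 → f (borrow)
  d-e-1 → e (borrow)
  e-7-1 → 6
  b-a → 1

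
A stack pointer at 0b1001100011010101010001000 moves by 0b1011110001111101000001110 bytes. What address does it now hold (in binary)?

0b10101010101010010010010110

Add column by column in base 2, right to left:
  0+0 = 0
  0+1 = 1
  0+1 = 1
  1+1 = 0 carry 1
  0+0+1 = 1
  0+0 = 0
  0+0 = 0
  1+0 = 1
  0+0 = 0
  1+1 = 0 carry 1
  0+0+1 = 1
  1+1 = 0 carry 1
  0+1+1 = 0 carry 1
  1+1+1 = 1 carry 1
  0+1+1 = 0 carry 1
  1+1+1 = 1 carry 1
  1+0+1 = 0 carry 1
  0+0+1 = 1
  0+0 = 0
  0+1 = 1
  1+1 = 0 carry 1
  1+1+1 = 1 carry 1
  0+1+1 = 0 carry 1
  0+0+1 = 1
  1+1 = 0 carry 1
  final carry 1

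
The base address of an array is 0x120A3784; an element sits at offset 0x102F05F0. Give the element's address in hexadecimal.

0x22393D74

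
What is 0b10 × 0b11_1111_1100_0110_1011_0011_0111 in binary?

Multiply each base-2 digit by 2, carrying:
  1×2 = 2 → write 0 carry 1
  1×2+1 = 3 → write 1 carry 1
  1×2+1 = 3 → write 1 carry 1
  0×2+1 = 1 → write 1
  1×2 = 2 → write 0 carry 1
  1×2+1 = 3 → write 1 carry 1
  0×2+1 = 1 → write 1
  0×2 = 0 → write 0
  1×2 = 2 → write 0 carry 1
  1×2+1 = 3 → write 1 carry 1
  0×2+1 = 1 → write 1
  1×2 = 2 → write 0 carry 1
  0×2+1 = 1 → write 1
  1×2 = 2 → write 0 carry 1
  1×2+1 = 3 → write 1 carry 1
  0×2+1 = 1 → write 1
  0×2 = 0 → write 0
  0×2 = 0 → write 0
  1×2 = 2 → write 0 carry 1
  1×2+1 = 3 → write 1 carry 1
  1×2+1 = 3 → write 1 carry 1
  1×2+1 = 3 → write 1 carry 1
  1×2+1 = 3 → write 1 carry 1
  1×2+1 = 3 → write 1 carry 1
  1×2+1 = 3 → write 1 carry 1
  1×2+1 = 3 → write 1 carry 1
  remaining carry: 1

0b111111110001101011001101110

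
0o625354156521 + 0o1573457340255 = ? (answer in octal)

Add column by column in base 8, right to left:
  1+5 = 6
  2+5 = 7
  5+2 = 7
  6+0 = 6
  5+4 = 1 carry 1
  1+3+1 = 5
  4+7 = 3 carry 1
  5+5+1 = 3 carry 1
  3+4+1 = 0 carry 1
  5+3+1 = 1 carry 1
  2+7+1 = 2 carry 1
  6+5+1 = 4 carry 1
  0+1+1 = 2

0o2421033516776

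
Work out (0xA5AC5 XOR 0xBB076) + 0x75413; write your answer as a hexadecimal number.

First 0xA5AC5 XOR 0xBB076 = 0x1EAB3.
Add column by column in base 16, right to left:
  3+3 = 6
  B+1 = C
  A+4 = E
  E+5 = 3 carry 1
  1+7+1 = 9

0x93EC6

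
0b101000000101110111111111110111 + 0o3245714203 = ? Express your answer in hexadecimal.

0b101000000101110111111111110111 = 0x28177ff7 in hexadecimal.
0o3245714203 = 0x1a979883 in hexadecimal.
Add column by column in base 16, right to left:
  7+3 = a
  f+8 = 7 carry 1
  f+8+1 = 8 carry 1
  7+9+1 = 1 carry 1
  7+7+1 = f
  1+9 = a
  8+a = 2 carry 1
  2+1+1 = 4

0x42af187a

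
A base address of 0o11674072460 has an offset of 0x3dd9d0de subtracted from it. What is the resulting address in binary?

0b10001000101101010010001010010

0o11674072460 = 0b1001110111100000111010100110000 in binary.
0x3dd9d0de = 0b111101110110011101000011011110 in binary.
Subtract column by column in base 2:
  0-0 → 0
  0-1 → 1 (borrow)
  0-1-1 → 0 (borrow)
  0-1-1 → 0 (borrow)
  1-1-1 → 1 (borrow)
  1-0-1 → 0
  0-1 → 1 (borrow)
  0-1-1 → 0 (borrow)
  1-0-1 → 0
  0-0 → 0
  1-0 → 1
  0-0 → 0
  1-1 → 0
  1-0 → 1
  1-1 → 0
  0-1 → 1 (borrow)
  0-1-1 → 0 (borrow)
  0-0-1 → 1 (borrow)
  0-0-1 → 1 (borrow)
  0-1-1 → 0 (borrow)
  1-1-1 → 1 (borrow)
  1-0-1 → 0
  1-1 → 0
  1-1 → 0
  0-1 → 1 (borrow)
  1-0-1 → 0
  1-1 → 0
  1-1 → 0
  0-1 → 1 (borrow)
  0-1-1 → 0 (borrow)
  1-0-1 → 0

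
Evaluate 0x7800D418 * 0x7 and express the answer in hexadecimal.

Multiply each base-16 digit by 7, carrying:
  8×7 = 56 → write 8 carry 3
  1×7+3 = 10 → write A
  4×7 = 28 → write C carry 1
  D×7+1 = 92 → write C carry 5
  0×7+5 = 5 → write 5
  0×7 = 0 → write 0
  8×7 = 56 → write 8 carry 3
  7×7+3 = 52 → write 4 carry 3
  remaining carry: 3

0x34805CCA8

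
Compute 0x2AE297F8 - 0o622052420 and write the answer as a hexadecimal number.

0o622052420 = 0x6485510 in hexadecimal.
Subtract column by column in base 16:
  8-0 → 8
  F-1 → E
  7-5 → 2
  9-5 → 4
  2-8 → A (borrow)
  E-4-1 → 9
  A-6 → 4
  2-0 → 2

0x249A42E8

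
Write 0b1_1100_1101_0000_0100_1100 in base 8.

0o7150114

Group the bits in threes: 111 001 101 000 001 001 100 → 7150114.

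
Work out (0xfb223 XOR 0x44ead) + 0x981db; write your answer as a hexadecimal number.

0x157e69

First 0xfb223 XOR 0x44ead = 0xbfc8e.
Add column by column in base 16, right to left:
  e+b = 9 carry 1
  8+d+1 = 6 carry 1
  c+1+1 = e
  f+8 = 7 carry 1
  b+9+1 = 5 carry 1
  final carry 1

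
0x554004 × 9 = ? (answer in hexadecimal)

0x2FF4024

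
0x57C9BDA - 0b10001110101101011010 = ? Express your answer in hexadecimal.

0x573B080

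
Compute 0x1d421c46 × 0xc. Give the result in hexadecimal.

Multiply each base-16 digit by 12, carrying:
  6×12 = 72 → write 8 carry 4
  4×12+4 = 52 → write 4 carry 3
  c×12+3 = 147 → write 3 carry 9
  1×12+9 = 21 → write 5 carry 1
  2×12+1 = 25 → write 9 carry 1
  4×12+1 = 49 → write 1 carry 3
  d×12+3 = 159 → write f carry 9
  1×12+9 = 21 → write 5 carry 1
  remaining carry: 1

0x15f195348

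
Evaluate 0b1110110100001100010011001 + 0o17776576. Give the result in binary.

0o17776576 = 0b1111111111110101111110 in binary.
Add column by column in base 2, right to left:
  1+0 = 1
  0+1 = 1
  0+1 = 1
  1+1 = 0 carry 1
  1+1+1 = 1 carry 1
  0+1+1 = 0 carry 1
  0+1+1 = 0 carry 1
  1+0+1 = 0 carry 1
  0+1+1 = 0 carry 1
  0+0+1 = 1
  0+1 = 1
  1+1 = 0 carry 1
  1+1+1 = 1 carry 1
  0+1+1 = 0 carry 1
  0+1+1 = 0 carry 1
  0+1+1 = 0 carry 1
  0+1+1 = 0 carry 1
  1+1+1 = 1 carry 1
  0+1+1 = 0 carry 1
  1+1+1 = 1 carry 1
  1+1+1 = 1 carry 1
  0+1+1 = 0 carry 1
  1+0+1 = 0 carry 1
  1+0+1 = 0 carry 1
  1+0+1 = 0 carry 1
  final carry 1

0b10000110100001011000010111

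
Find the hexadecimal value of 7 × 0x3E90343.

Multiply each base-16 digit by 7, carrying:
  3×7 = 21 → write 5 carry 1
  4×7+1 = 29 → write D carry 1
  3×7+1 = 22 → write 6 carry 1
  0×7+1 = 1 → write 1
  9×7 = 63 → write F carry 3
  E×7+3 = 101 → write 5 carry 6
  3×7+6 = 27 → write B carry 1
  remaining carry: 1

0x1B5F16D5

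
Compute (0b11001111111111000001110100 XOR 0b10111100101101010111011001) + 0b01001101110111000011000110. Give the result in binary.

0b11000001001001011001110011

First 0b11001111111111000001110100 XOR 0b10111100101101010111011001 = 0b01110011010010010110101101.
Add column by column in base 2, right to left:
  1+0 = 1
  0+1 = 1
  1+1 = 0 carry 1
  1+0+1 = 0 carry 1
  0+0+1 = 1
  1+0 = 1
  0+1 = 1
  1+1 = 0 carry 1
  1+0+1 = 0 carry 1
  0+0+1 = 1
  1+0 = 1
  0+0 = 0
  0+1 = 1
  1+1 = 0 carry 1
  0+1+1 = 0 carry 1
  0+0+1 = 1
  1+1 = 0 carry 1
  0+1+1 = 0 carry 1
  1+1+1 = 1 carry 1
  1+0+1 = 0 carry 1
  0+1+1 = 0 carry 1
  0+1+1 = 0 carry 1
  1+0+1 = 0 carry 1
  1+0+1 = 0 carry 1
  1+1+1 = 1 carry 1
  final carry 1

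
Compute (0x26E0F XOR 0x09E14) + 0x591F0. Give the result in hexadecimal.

First 0x26E0F XOR 0x09E14 = 0x2F01B.
Add column by column in base 16, right to left:
  B+0 = B
  1+F = 0 carry 1
  0+1+1 = 2
  F+9 = 8 carry 1
  2+5+1 = 8

0x8820B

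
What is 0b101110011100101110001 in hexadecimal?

0x173971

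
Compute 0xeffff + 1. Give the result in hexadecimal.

0xf0000

The trailing 4 digits are F (max in base 16), so adding 1 cascades: they roll to 0 and the next digit up increments.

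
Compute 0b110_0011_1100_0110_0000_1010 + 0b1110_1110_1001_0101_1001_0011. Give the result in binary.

0b1010100100101101110011101

Add column by column in base 2, right to left:
  0+1 = 1
  1+1 = 0 carry 1
  0+0+1 = 1
  1+0 = 1
  0+1 = 1
  0+0 = 0
  0+0 = 0
  0+1 = 1
  0+1 = 1
  1+0 = 1
  1+1 = 0 carry 1
  0+0+1 = 1
  0+1 = 1
  0+0 = 0
  1+0 = 1
  1+1 = 0 carry 1
  1+0+1 = 0 carry 1
  1+1+1 = 1 carry 1
  0+1+1 = 0 carry 1
  0+1+1 = 0 carry 1
  0+0+1 = 1
  1+1 = 0 carry 1
  1+1+1 = 1 carry 1
  0+1+1 = 0 carry 1
  final carry 1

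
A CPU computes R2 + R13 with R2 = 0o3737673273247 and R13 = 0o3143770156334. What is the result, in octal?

Add column by column in base 8, right to left:
  7+4 = 3 carry 1
  4+3+1 = 0 carry 1
  2+3+1 = 6
  3+6 = 1 carry 1
  7+5+1 = 5 carry 1
  2+1+1 = 4
  3+0 = 3
  7+7 = 6 carry 1
  6+7+1 = 6 carry 1
  7+3+1 = 3 carry 1
  3+4+1 = 0 carry 1
  7+1+1 = 1 carry 1
  3+3+1 = 7

0o7103663451603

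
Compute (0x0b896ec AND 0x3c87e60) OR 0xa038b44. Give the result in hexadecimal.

0xa8b9f64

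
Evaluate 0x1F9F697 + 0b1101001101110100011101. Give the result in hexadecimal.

0b1101001101110100011101 = 0x34DD1D in hexadecimal.
Add column by column in base 16, right to left:
  7+D = 4 carry 1
  9+1+1 = B
  6+D = 3 carry 1
  F+D+1 = D carry 1
  9+4+1 = E
  F+3 = 2 carry 1
  1+0+1 = 2

0x22ED3B4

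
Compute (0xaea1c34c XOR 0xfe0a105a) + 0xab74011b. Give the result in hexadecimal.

0xfc1fd431

First 0xaea1c34c XOR 0xfe0a105a = 0x50abd316.
Add column by column in base 16, right to left:
  6+b = 1 carry 1
  1+1+1 = 3
  3+1 = 4
  d+0 = d
  b+4 = f
  a+7 = 1 carry 1
  0+b+1 = c
  5+a = f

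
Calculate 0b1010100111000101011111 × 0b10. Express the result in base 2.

0b10101001110001010111110

Multiply each base-2 digit by 2, carrying:
  1×2 = 2 → write 0 carry 1
  1×2+1 = 3 → write 1 carry 1
  1×2+1 = 3 → write 1 carry 1
  1×2+1 = 3 → write 1 carry 1
  1×2+1 = 3 → write 1 carry 1
  0×2+1 = 1 → write 1
  1×2 = 2 → write 0 carry 1
  0×2+1 = 1 → write 1
  1×2 = 2 → write 0 carry 1
  0×2+1 = 1 → write 1
  0×2 = 0 → write 0
  0×2 = 0 → write 0
  1×2 = 2 → write 0 carry 1
  1×2+1 = 3 → write 1 carry 1
  1×2+1 = 3 → write 1 carry 1
  0×2+1 = 1 → write 1
  0×2 = 0 → write 0
  1×2 = 2 → write 0 carry 1
  0×2+1 = 1 → write 1
  1×2 = 2 → write 0 carry 1
  0×2+1 = 1 → write 1
  1×2 = 2 → write 0 carry 1
  remaining carry: 1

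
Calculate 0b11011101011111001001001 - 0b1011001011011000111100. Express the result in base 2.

Subtract column by column in base 2:
  1-0 → 1
  0-0 → 0
  0-1 → 1 (borrow)
  1-1-1 → 1 (borrow)
  0-1-1 → 0 (borrow)
  0-1-1 → 0 (borrow)
  1-0-1 → 0
  0-0 → 0
  0-0 → 0
  1-1 → 0
  1-1 → 0
  1-0 → 1
  1-1 → 0
  1-1 → 0
  0-0 → 0
  1-1 → 0
  0-0 → 0
  1-0 → 1
  1-1 → 0
  1-1 → 0
  0-0 → 0
  1-1 → 0
  1-0 → 1

0b10000100000100000001101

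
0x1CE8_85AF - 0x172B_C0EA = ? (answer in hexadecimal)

0x5BCC4C5

Subtract column by column in base 16:
  F-A → 5
  A-E → C (borrow)
  5-0-1 → 4
  8-C → C (borrow)
  8-B-1 → C (borrow)
  E-2-1 → B
  C-7 → 5
  1-1 → 0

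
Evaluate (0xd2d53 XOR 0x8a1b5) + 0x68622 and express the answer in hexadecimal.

First 0xd2d53 XOR 0x8a1b5 = 0x58ce6.
Add column by column in base 16, right to left:
  6+2 = 8
  e+2 = 0 carry 1
  c+6+1 = 3 carry 1
  8+8+1 = 1 carry 1
  5+6+1 = c

0xc1308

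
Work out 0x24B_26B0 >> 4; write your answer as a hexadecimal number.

0x24B26B

Shifting right by 4 bits = 1 hex digit: drop the last 1.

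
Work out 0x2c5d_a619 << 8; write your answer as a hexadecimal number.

0x2c5da61900

Shifting left by 8 bits = 2 hex digits: append 2 zeros.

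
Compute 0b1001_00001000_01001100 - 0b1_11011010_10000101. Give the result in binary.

0b1110010110111000111

Subtract column by column in base 2:
  0-1 → 1 (borrow)
  0-0-1 → 1 (borrow)
  1-1-1 → 1 (borrow)
  1-0-1 → 0
  0-0 → 0
  0-0 → 0
  1-0 → 1
  0-1 → 1 (borrow)
  0-0-1 → 1 (borrow)
  0-1-1 → 0 (borrow)
  0-0-1 → 1 (borrow)
  1-1-1 → 1 (borrow)
  0-1-1 → 0 (borrow)
  0-0-1 → 1 (borrow)
  0-1-1 → 0 (borrow)
  0-1-1 → 0 (borrow)
  1-1-1 → 1 (borrow)
  0-0-1 → 1 (borrow)
  0-0-1 → 1 (borrow)
  1-0-1 → 0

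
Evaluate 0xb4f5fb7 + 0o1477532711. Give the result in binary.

0b11000010011100001010110000000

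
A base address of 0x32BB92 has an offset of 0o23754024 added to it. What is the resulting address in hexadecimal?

0x8293A6

0o23754024 = 0x4FD814 in hexadecimal.
Add column by column in base 16, right to left:
  2+4 = 6
  9+1 = A
  B+8 = 3 carry 1
  B+D+1 = 9 carry 1
  2+F+1 = 2 carry 1
  3+4+1 = 8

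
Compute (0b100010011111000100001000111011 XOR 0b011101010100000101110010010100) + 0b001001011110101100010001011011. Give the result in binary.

First 0b100010011111000100001000111011 XOR 0b011101010100000101110010010100 = 0b111111001011000001111010101111.
Add column by column in base 2, right to left:
  1+1 = 0 carry 1
  1+1+1 = 1 carry 1
  1+0+1 = 0 carry 1
  1+1+1 = 1 carry 1
  0+1+1 = 0 carry 1
  1+0+1 = 0 carry 1
  0+1+1 = 0 carry 1
  1+0+1 = 0 carry 1
  0+0+1 = 1
  1+0 = 1
  1+1 = 0 carry 1
  1+0+1 = 0 carry 1
  1+0+1 = 0 carry 1
  0+0+1 = 1
  0+1 = 1
  0+1 = 1
  0+0 = 0
  0+1 = 1
  1+0 = 1
  1+1 = 0 carry 1
  0+1+1 = 0 carry 1
  1+1+1 = 1 carry 1
  0+1+1 = 0 carry 1
  0+0+1 = 1
  1+1 = 0 carry 1
  1+0+1 = 0 carry 1
  1+0+1 = 0 carry 1
  1+1+1 = 1 carry 1
  1+0+1 = 0 carry 1
  1+0+1 = 0 carry 1
  final carry 1

0b1001000101001101110001100001010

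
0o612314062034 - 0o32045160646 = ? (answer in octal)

Subtract column by column in base 8:
  4-6 → 6 (borrow)
  3-4-1 → 6 (borrow)
  0-6-1 → 1 (borrow)
  2-0-1 → 1
  6-6 → 0
  0-1 → 7 (borrow)
  4-5-1 → 6 (borrow)
  1-4-1 → 4 (borrow)
  3-0-1 → 2
  2-2 → 0
  1-3 → 6 (borrow)
  6-0-1 → 5

0o560246701166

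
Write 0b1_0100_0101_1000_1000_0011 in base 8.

0o5054203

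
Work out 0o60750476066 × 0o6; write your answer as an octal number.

0o445563564504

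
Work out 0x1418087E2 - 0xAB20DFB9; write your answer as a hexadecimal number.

0x965FA829

Subtract column by column in base 16:
  2-9 → 9 (borrow)
  E-B-1 → 2
  7-F → 8 (borrow)
  8-D-1 → A (borrow)
  0-0-1 → F (borrow)
  8-2-1 → 5
  1-B → 6 (borrow)
  4-A-1 → 9 (borrow)
  1-0-1 → 0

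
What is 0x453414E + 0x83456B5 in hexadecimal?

0xC879803

Add column by column in base 16, right to left:
  E+5 = 3 carry 1
  4+B+1 = 0 carry 1
  1+6+1 = 8
  4+5 = 9
  3+4 = 7
  5+3 = 8
  4+8 = C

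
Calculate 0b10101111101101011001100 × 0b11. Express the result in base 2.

0b1000001111001000001100100

Multiply each base-2 digit by 3, carrying:
  0×3 = 0 → write 0
  0×3 = 0 → write 0
  1×3 = 3 → write 1 carry 1
  1×3+1 = 4 → write 0 carry 2
  0×3+2 = 2 → write 0 carry 1
  0×3+1 = 1 → write 1
  1×3 = 3 → write 1 carry 1
  1×3+1 = 4 → write 0 carry 2
  0×3+2 = 2 → write 0 carry 1
  1×3+1 = 4 → write 0 carry 2
  0×3+2 = 2 → write 0 carry 1
  1×3+1 = 4 → write 0 carry 2
  1×3+2 = 5 → write 1 carry 2
  0×3+2 = 2 → write 0 carry 1
  1×3+1 = 4 → write 0 carry 2
  1×3+2 = 5 → write 1 carry 2
  1×3+2 = 5 → write 1 carry 2
  1×3+2 = 5 → write 1 carry 2
  1×3+2 = 5 → write 1 carry 2
  0×3+2 = 2 → write 0 carry 1
  1×3+1 = 4 → write 0 carry 2
  0×3+2 = 2 → write 0 carry 1
  1×3+1 = 4 → write 0 carry 2
  remaining carry: 10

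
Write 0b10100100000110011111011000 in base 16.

0x29067D8

Group the bits into nibbles: 0010 1001 0000 0110 0111 1101 1000 → 29067D8.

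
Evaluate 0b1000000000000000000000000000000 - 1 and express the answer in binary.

0b111111111111111111111111111111

The trailing 30 digits are 0, so subtracting 1 borrows through: they become 1 and the next digit up decrements.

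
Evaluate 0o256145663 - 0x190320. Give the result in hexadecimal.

0x29fc893

0o256145663 = 0x2b8cbb3 in hexadecimal.
Subtract column by column in base 16:
  3-0 → 3
  b-2 → 9
  b-3 → 8
  c-0 → c
  8-9 → f (borrow)
  b-1-1 → 9
  2-0 → 2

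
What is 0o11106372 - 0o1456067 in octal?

Subtract column by column in base 8:
  2-7 → 3 (borrow)
  7-6-1 → 0
  3-0 → 3
  6-6 → 0
  0-5 → 3 (borrow)
  1-4-1 → 4 (borrow)
  1-1-1 → 7 (borrow)
  1-0-1 → 0

0o7430303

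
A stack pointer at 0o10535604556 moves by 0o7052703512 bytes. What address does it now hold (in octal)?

0o17610510270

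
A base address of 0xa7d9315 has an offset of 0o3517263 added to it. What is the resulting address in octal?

0o1243030710

0xa7d9315 = 0o1237311425 in octal.
Add column by column in base 8, right to left:
  5+3 = 0 carry 1
  2+6+1 = 1 carry 1
  4+2+1 = 7
  1+7 = 0 carry 1
  1+1+1 = 3
  3+5 = 0 carry 1
  7+3+1 = 3 carry 1
  3+0+1 = 4
  2+0 = 2
  1+0 = 1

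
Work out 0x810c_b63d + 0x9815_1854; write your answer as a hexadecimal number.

Add column by column in base 16, right to left:
  d+4 = 1 carry 1
  3+5+1 = 9
  6+8 = e
  b+1 = c
  c+5 = 1 carry 1
  0+1+1 = 2
  1+8 = 9
  8+9 = 1 carry 1
  final carry 1

0x11921ce91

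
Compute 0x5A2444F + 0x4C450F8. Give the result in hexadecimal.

0xA669547

Add column by column in base 16, right to left:
  F+8 = 7 carry 1
  4+F+1 = 4 carry 1
  4+0+1 = 5
  4+5 = 9
  2+4 = 6
  A+C = 6 carry 1
  5+4+1 = A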